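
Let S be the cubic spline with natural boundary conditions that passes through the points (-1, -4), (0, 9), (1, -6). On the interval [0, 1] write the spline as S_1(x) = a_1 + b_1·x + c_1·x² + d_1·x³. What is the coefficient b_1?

-1

With M_i denoting the second derivative at x_i, h_i = 1, 1, and Δ_i = (y_(i+1) − y_i)/h_i = 13, -15:
  1·M_0 + 4·M_1 + 1·M_2 = 6(Δ_1 - Δ_0) = -168
Natural end conditions: M_0 = M_2 = 0.
Solving the tridiagonal system: M_0 = 0, M_1 = -42, M_2 = 0.
On [0, 1], with S_1(x) = a_1 + b_1·x + c_1·x² + d_1·x³: c_1 = M_1/2 = -21, d_1 = (M_2 - M_1)/(6h_1) = 7, b_1 = Δ_1 - h_1(2M_1 + M_2)/6 = -1.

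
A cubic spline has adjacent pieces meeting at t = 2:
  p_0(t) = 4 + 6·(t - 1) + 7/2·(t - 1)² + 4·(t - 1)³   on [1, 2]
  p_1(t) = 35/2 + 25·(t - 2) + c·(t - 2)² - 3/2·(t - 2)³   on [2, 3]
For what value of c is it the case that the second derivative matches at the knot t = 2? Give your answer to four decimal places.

p_0''(t) = 7 + 24·(t - 1), so p_0''(2) = 31. On the right, p_1''(2) = 2c, so c = 31/2.

15.5000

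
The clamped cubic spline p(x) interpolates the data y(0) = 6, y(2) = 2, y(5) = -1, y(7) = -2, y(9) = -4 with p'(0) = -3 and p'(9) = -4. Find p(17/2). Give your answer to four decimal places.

-2.5553

Let m_i = p''(x_i). Step sizes h_i = 2, 3, 2, 2; slopes of the chords Δ_i = (y_(i+1) - y_i)/h_i = -2, -1, -1/2, -1.
  2·m_0 + 10·m_1 + 3·m_2 = 6(Δ_1 - Δ_0) = 6
  3·m_1 + 10·m_2 + 2·m_3 = 6(Δ_2 - Δ_1) = 3
  2·m_2 + 8·m_3 + 2·m_4 = 6(Δ_3 - Δ_2) = -3
Clamped end conditions give two more equations: 2h_0·m_0 + h_0·m_1 = 6(Δ_0 - p'(0)) = 6 and h_3·m_3 + 2h_3·m_4 = 6(p'(9) - Δ_3) = -18.
Forward elimination and back-substitution give m_0 = 79/59, m_1 = 19/59, m_2 = 2/59, m_3 = 50/59, m_4 = -581/118.
On [7, 9], p(x) = -2 + 9/118·(x - 7) + 25/59·(x - 7)² - 227/472·(x - 7)³.
With (x - 7) = 3/2: p(17/2) = -9649/3776.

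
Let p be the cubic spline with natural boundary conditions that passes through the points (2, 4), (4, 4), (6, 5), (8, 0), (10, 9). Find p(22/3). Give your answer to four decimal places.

0.9378

Write σ_i for p''(x_i). With h_i = 2, 2, 2, 2 and divided differences Δ_i = 0, 1/2, -5/2, 9/2, the continuity of p' gives the tridiagonal system
  2·σ_0 + 8·σ_1 + 2·σ_2 = 6(Δ_1 - Δ_0) = 3
  2·σ_1 + 8·σ_2 + 2·σ_3 = 6(Δ_2 - Δ_1) = -18
  2·σ_2 + 8·σ_3 + 2·σ_4 = 6(Δ_3 - Δ_2) = 42
Natural end conditions: σ_0 = σ_4 = 0.
Solving: σ_0 = 0, σ_1 = 159/112, σ_2 = -117/28, σ_3 = 705/112, σ_4 = 0.
On [6, 8], p(t) = 5 - 29/16·(t - 6) - 117/56·(t - 6)² + 391/448·(t - 6)³.
With (t - 6) = 4/3: p(22/3) = 709/756.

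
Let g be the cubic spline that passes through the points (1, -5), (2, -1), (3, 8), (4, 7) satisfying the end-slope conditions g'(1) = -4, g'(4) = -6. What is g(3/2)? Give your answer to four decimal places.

-4.6833

Write m_i for g''(x_i). With h_i = 1, 1, 1 and divided differences Δ_i = 4, 9, -1, the continuity of g' gives the tridiagonal system
  1·m_0 + 4·m_1 + 1·m_2 = 6(Δ_1 - Δ_0) = 30
  1·m_1 + 4·m_2 + 1·m_3 = 6(Δ_2 - Δ_1) = -60
Clamped end conditions give two more equations: 2h_0·m_0 + h_0·m_1 = 6(Δ_0 - g'(1)) = 48 and h_2·m_2 + 2h_2·m_3 = 6(g'(4) - Δ_2) = -30.
Forward elimination and back-substitution give m_0 = 316/15, m_1 = 88/15, m_2 = -218/15, m_3 = -116/15.
On [1, 2], g(x) = -5 - 4·(x - 1) + 158/15·(x - 1)² - 38/15·(x - 1)³.
With (x - 1) = 1/2: g(3/2) = -281/60.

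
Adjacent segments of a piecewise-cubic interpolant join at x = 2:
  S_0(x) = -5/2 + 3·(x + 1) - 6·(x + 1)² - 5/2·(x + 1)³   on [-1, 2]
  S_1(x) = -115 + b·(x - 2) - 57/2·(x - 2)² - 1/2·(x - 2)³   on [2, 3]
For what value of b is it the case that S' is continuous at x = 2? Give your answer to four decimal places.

S_0'(x) = 3 - 12·(x + 1) - 15/2·(x + 1)², so S_0'(2) = -201/2. On the right, S_1'(2) = b, so b = -201/2.

-100.5000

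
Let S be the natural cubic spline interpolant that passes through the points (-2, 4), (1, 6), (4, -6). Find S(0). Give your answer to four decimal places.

With M_i denoting the second derivative at x_i, h_i = 3, 3, and Δ_i = (y_(i+1) − y_i)/h_i = 2/3, -4:
  3·M_0 + 12·M_1 + 3·M_2 = 6(Δ_1 - Δ_0) = -28
Natural end conditions: M_0 = M_2 = 0.
Forward elimination and back-substitution give M_0 = 0, M_1 = -7/3, M_2 = 0.
On [-2, 1], S(x) = 4 + 11/6·(x + 2) + 0·(x + 2)² - 7/54·(x + 2)³.
With (x + 2) = 2: S(0) = 179/27.

6.6296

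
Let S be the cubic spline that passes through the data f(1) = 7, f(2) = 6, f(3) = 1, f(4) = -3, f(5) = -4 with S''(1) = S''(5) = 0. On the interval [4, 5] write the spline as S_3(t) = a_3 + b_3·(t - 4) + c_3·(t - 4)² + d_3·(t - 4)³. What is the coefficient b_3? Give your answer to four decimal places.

Write M_i for S''(x_i). With h_i = 1, 1, 1, 1 and divided differences Δ_i = -1, -5, -4, -1, the continuity of S' gives the tridiagonal system
  1·M_0 + 4·M_1 + 1·M_2 = 6(Δ_1 - Δ_0) = -24
  1·M_1 + 4·M_2 + 1·M_3 = 6(Δ_2 - Δ_1) = 6
  1·M_2 + 4·M_3 + 1·M_4 = 6(Δ_3 - Δ_2) = 18
Natural end conditions: M_0 = M_4 = 0.
Solving: M_0 = 0, M_1 = -183/28, M_2 = 15/7, M_3 = 111/28, M_4 = 0.
On [4, 5], with S_3(t) = a_3 + b_3·(t - 4) + c_3·(t - 4)² + d_3·(t - 4)³: c_3 = M_3/2 = 111/56, d_3 = (M_4 - M_3)/(6h_3) = -37/56, b_3 = Δ_3 - h_3(2M_3 + M_4)/6 = -65/28.

-2.3214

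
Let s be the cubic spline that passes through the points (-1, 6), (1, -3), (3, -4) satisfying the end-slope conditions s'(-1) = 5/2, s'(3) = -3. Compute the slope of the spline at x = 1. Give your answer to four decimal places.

-3.6250

With M_i denoting the second derivative at x_i, h_i = 2, 2, and Δ_i = (y_(i+1) − y_i)/h_i = -9/2, -1/2:
  2·M_0 + 8·M_1 + 2·M_2 = 6(Δ_1 - Δ_0) = 24
Clamped end conditions give two more equations: 2h_0·M_0 + h_0·M_1 = 6(Δ_0 - s'(-1)) = -42 and h_1·M_1 + 2h_1·M_2 = 6(s'(3) - Δ_1) = -15.
Solving the tridiagonal system: M_0 = -119/8, M_1 = 35/4, M_2 = -65/8.
On [1, 3], s'(x) = b_1 + 2c_1·(x - 1) + 3d_1·(x - 1)² with b_1 = Δ_1 - h_1(2M_1 + M_2)/6 = -29/8, c_1 = M_1/2 = 35/8, d_1 = (M_2 - M_1)/(6h_1) = -45/32. So s'(1) = -29/8.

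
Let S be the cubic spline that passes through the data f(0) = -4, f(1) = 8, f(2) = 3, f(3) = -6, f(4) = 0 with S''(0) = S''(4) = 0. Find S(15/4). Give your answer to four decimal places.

Let M_i = S''(x_i). Step sizes h_i = 1, 1, 1, 1; slopes of the chords Δ_i = (y_(i+1) - y_i)/h_i = 12, -5, -9, 6.
  1·M_0 + 4·M_1 + 1·M_2 = 6(Δ_1 - Δ_0) = -102
  1·M_1 + 4·M_2 + 1·M_3 = 6(Δ_2 - Δ_1) = -24
  1·M_2 + 4·M_3 + 1·M_4 = 6(Δ_3 - Δ_2) = 90
Natural end conditions: M_0 = M_4 = 0.
Hence M_0 = 0, M_1 = -24, M_2 = -6, M_3 = 24, M_4 = 0.
On [3, 4], S(x) = -6 - 2·(x - 3) + 12·(x - 3)² - 4·(x - 3)³.
With (x - 3) = 3/4: S(15/4) = -39/16.

-2.4375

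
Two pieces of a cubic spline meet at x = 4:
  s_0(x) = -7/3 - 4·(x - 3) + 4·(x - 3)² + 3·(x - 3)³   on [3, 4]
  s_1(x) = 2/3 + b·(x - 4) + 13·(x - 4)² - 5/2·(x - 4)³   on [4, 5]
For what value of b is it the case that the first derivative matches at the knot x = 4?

s_0'(x) = -4 + 8·(x - 3) + 9·(x - 3)², so s_0'(4) = 13. On the right, s_1'(4) = b, so b = 13.

13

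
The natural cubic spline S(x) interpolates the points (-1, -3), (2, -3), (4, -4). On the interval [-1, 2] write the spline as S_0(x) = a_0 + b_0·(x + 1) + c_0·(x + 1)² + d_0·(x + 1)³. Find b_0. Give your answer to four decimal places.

Let m_i = S''(x_i). Step sizes h_i = 3, 2; slopes of the chords Δ_i = (y_(i+1) - y_i)/h_i = 0, -1/2.
  3·m_0 + 10·m_1 + 2·m_2 = 6(Δ_1 - Δ_0) = -3
Natural end conditions: m_0 = m_2 = 0.
Solving the tridiagonal system: m_0 = 0, m_1 = -3/10, m_2 = 0.
On [-1, 2], with S_0(x) = a_0 + b_0·(x + 1) + c_0·(x + 1)² + d_0·(x + 1)³: c_0 = m_0/2 = 0, d_0 = (m_1 - m_0)/(6h_0) = -1/60, b_0 = Δ_0 - h_0(2m_0 + m_1)/6 = 3/20.

0.1500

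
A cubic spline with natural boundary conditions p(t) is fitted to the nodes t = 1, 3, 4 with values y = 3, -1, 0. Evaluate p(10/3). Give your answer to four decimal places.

-0.8519

Write σ_i for p''(x_i). With h_i = 2, 1 and divided differences Δ_i = -2, 1, the continuity of p' gives the tridiagonal system
  2·σ_0 + 6·σ_1 + 1·σ_2 = 6(Δ_1 - Δ_0) = 18
Natural end conditions: σ_0 = σ_2 = 0.
Forward elimination and back-substitution give σ_0 = 0, σ_1 = 3, σ_2 = 0.
On [3, 4], p(t) = -1 + 0·(t - 3) + 3/2·(t - 3)² - 1/2·(t - 3)³.
With (t - 3) = 1/3: p(10/3) = -23/27.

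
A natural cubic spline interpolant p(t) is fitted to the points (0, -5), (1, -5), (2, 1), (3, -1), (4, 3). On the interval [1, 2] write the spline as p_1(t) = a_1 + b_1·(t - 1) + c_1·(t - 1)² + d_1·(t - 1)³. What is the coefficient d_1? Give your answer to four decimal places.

-5.4286

Put m_i = p'' at the i-th knot. Here h = (1, 1, 1, 1) and Δ = (0, 6, -2, 4), so the interior equations h_(i-1)·m_(i-1) + 2(h_(i-1)+h_i)·m_i + h_i·m_(i+1) = 6(Δ_i − Δ_(i-1)) read
  1·m_0 + 4·m_1 + 1·m_2 = 6(Δ_1 - Δ_0) = 36
  1·m_1 + 4·m_2 + 1·m_3 = 6(Δ_2 - Δ_1) = -48
  1·m_2 + 4·m_3 + 1·m_4 = 6(Δ_3 - Δ_2) = 36
Natural end conditions: m_0 = m_4 = 0.
Hence m_0 = 0, m_1 = 96/7, m_2 = -132/7, m_3 = 96/7, m_4 = 0.
On [1, 2], with p_1(t) = a_1 + b_1·(t - 1) + c_1·(t - 1)² + d_1·(t - 1)³: c_1 = m_1/2 = 48/7, d_1 = (m_2 - m_1)/(6h_1) = -38/7, b_1 = Δ_1 - h_1(2m_1 + m_2)/6 = 32/7.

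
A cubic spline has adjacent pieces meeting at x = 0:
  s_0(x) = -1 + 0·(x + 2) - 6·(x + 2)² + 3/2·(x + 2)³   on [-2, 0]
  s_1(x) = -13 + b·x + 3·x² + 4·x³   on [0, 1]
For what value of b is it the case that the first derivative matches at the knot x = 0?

s_0'(x) = 0 - 12·(x + 2) + 9/2·(x + 2)², so s_0'(0) = -6. On the right, s_1'(0) = b, so b = -6.

-6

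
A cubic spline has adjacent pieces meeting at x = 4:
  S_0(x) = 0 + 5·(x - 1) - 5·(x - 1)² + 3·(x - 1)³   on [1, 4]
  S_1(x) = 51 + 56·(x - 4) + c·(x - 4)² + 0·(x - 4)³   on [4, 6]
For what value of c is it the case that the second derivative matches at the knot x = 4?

22

S_0''(x) = -10 + 18·(x - 1), so S_0''(4) = 44. On the right, S_1''(4) = 2c, so c = 22.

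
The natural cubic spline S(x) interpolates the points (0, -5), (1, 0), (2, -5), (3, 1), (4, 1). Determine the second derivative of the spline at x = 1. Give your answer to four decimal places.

-21.4286

Write M_i for S''(x_i). With h_i = 1, 1, 1, 1 and divided differences Δ_i = 5, -5, 6, 0, the continuity of S' gives the tridiagonal system
  1·M_0 + 4·M_1 + 1·M_2 = 6(Δ_1 - Δ_0) = -60
  1·M_1 + 4·M_2 + 1·M_3 = 6(Δ_2 - Δ_1) = 66
  1·M_2 + 4·M_3 + 1·M_4 = 6(Δ_3 - Δ_2) = -36
Natural end conditions: M_0 = M_4 = 0.
Solving: M_0 = 0, M_1 = -150/7, M_2 = 180/7, M_3 = -108/7, M_4 = 0.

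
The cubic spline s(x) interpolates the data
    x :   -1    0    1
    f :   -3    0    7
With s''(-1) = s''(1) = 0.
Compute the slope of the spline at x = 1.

8

Write m_i for s''(x_i). With h_i = 1, 1 and divided differences Δ_i = 3, 7, the continuity of s' gives the tridiagonal system
  1·m_0 + 4·m_1 + 1·m_2 = 6(Δ_1 - Δ_0) = 24
Natural end conditions: m_0 = m_2 = 0.
Solving the tridiagonal system: m_0 = 0, m_1 = 6, m_2 = 0.
On [0, 1], s'(x) = b_1 + 2c_1·x + 3d_1·x² with b_1 = Δ_1 - h_1(2m_1 + m_2)/6 = 5, c_1 = m_1/2 = 3, d_1 = (m_2 - m_1)/(6h_1) = -1. So s'(1) = 8.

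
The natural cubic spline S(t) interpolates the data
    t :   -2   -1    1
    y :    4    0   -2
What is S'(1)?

Put σ_i = S'' at the i-th knot. Here h = (1, 2) and Δ = (-4, -1), so the interior equations h_(i-1)·σ_(i-1) + 2(h_(i-1)+h_i)·σ_i + h_i·σ_(i+1) = 6(Δ_i − Δ_(i-1)) read
  1·σ_0 + 6·σ_1 + 2·σ_2 = 6(Δ_1 - Δ_0) = 18
Natural end conditions: σ_0 = σ_2 = 0.
Hence σ_0 = 0, σ_1 = 3, σ_2 = 0.
On [-1, 1], S'(t) = b_1 + 2c_1·(t + 1) + 3d_1·(t + 1)² with b_1 = Δ_1 - h_1(2σ_1 + σ_2)/6 = -3, c_1 = σ_1/2 = 3/2, d_1 = (σ_2 - σ_1)/(6h_1) = -1/4. So S'(1) = 0.

0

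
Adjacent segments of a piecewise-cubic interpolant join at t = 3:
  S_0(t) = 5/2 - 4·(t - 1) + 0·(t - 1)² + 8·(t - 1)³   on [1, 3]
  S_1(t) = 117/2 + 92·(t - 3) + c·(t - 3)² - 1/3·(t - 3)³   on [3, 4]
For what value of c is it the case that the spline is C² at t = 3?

S_0''(t) = 0 + 48·(t - 1), so S_0''(3) = 96. On the right, S_1''(3) = 2c, so c = 48.

48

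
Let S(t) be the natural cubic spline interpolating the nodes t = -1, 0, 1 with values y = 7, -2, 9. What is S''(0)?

Write σ_i for S''(x_i). With h_i = 1, 1 and divided differences Δ_i = -9, 11, the continuity of S' gives the tridiagonal system
  1·σ_0 + 4·σ_1 + 1·σ_2 = 6(Δ_1 - Δ_0) = 120
Natural end conditions: σ_0 = σ_2 = 0.
Forward elimination and back-substitution give σ_0 = 0, σ_1 = 30, σ_2 = 0.

30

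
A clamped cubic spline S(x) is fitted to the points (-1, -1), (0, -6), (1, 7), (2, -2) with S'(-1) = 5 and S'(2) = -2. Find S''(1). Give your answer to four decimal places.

-59.8667

Put m_i = S'' at the i-th knot. Here h = (1, 1, 1) and Δ = (-5, 13, -9), so the interior equations h_(i-1)·m_(i-1) + 2(h_(i-1)+h_i)·m_i + h_i·m_(i+1) = 6(Δ_i − Δ_(i-1)) read
  1·m_0 + 4·m_1 + 1·m_2 = 6(Δ_1 - Δ_0) = 108
  1·m_1 + 4·m_2 + 1·m_3 = 6(Δ_2 - Δ_1) = -132
Clamped end conditions give two more equations: 2h_0·m_0 + h_0·m_1 = 6(Δ_0 - S'(-1)) = -60 and h_2·m_2 + 2h_2·m_3 = 6(S'(2) - Δ_2) = 42.
Hence m_0 = -874/15, m_1 = 848/15, m_2 = -898/15, m_3 = 764/15.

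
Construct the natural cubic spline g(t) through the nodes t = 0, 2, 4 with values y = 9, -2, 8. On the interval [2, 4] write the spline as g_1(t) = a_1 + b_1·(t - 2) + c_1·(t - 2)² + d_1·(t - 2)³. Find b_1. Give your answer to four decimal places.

-0.2500

Write σ_i for g''(x_i). With h_i = 2, 2 and divided differences Δ_i = -11/2, 5, the continuity of g' gives the tridiagonal system
  2·σ_0 + 8·σ_1 + 2·σ_2 = 6(Δ_1 - Δ_0) = 63
Natural end conditions: σ_0 = σ_2 = 0.
Solving: σ_0 = 0, σ_1 = 63/8, σ_2 = 0.
On [2, 4], with g_1(t) = a_1 + b_1·(t - 2) + c_1·(t - 2)² + d_1·(t - 2)³: c_1 = σ_1/2 = 63/16, d_1 = (σ_2 - σ_1)/(6h_1) = -21/32, b_1 = Δ_1 - h_1(2σ_1 + σ_2)/6 = -1/4.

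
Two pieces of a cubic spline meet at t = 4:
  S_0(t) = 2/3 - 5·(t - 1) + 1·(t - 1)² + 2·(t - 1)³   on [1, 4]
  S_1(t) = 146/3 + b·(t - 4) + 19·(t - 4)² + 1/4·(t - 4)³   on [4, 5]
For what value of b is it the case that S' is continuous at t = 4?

55

S_0'(t) = -5 + 2·(t - 1) + 6·(t - 1)², so S_0'(4) = 55. On the right, S_1'(4) = b, so b = 55.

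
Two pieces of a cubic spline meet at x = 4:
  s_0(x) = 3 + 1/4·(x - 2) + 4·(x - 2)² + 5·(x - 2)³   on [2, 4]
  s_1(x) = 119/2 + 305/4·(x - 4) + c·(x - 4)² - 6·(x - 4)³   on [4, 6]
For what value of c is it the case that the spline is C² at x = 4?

34

s_0''(x) = 8 + 30·(x - 2), so s_0''(4) = 68. On the right, s_1''(4) = 2c, so c = 34.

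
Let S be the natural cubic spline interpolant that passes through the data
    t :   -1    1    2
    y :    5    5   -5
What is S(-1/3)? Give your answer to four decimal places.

6.9753

Put m_i = S'' at the i-th knot. Here h = (2, 1) and Δ = (0, -10), so the interior equations h_(i-1)·m_(i-1) + 2(h_(i-1)+h_i)·m_i + h_i·m_(i+1) = 6(Δ_i − Δ_(i-1)) read
  2·m_0 + 6·m_1 + 1·m_2 = 6(Δ_1 - Δ_0) = -60
Natural end conditions: m_0 = m_2 = 0.
Forward elimination and back-substitution give m_0 = 0, m_1 = -10, m_2 = 0.
On [-1, 1], S(t) = 5 + 10/3·(t + 1) + 0·(t + 1)² - 5/6·(t + 1)³.
With (t + 1) = 2/3: S(-1/3) = 565/81.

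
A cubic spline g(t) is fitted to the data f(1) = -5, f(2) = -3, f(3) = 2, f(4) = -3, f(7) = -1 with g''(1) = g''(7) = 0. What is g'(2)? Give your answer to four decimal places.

With M_i denoting the second derivative at x_i, h_i = 1, 1, 1, 3, and Δ_i = (y_(i+1) − y_i)/h_i = 2, 5, -5, 2/3:
  1·M_0 + 4·M_1 + 1·M_2 = 6(Δ_1 - Δ_0) = 18
  1·M_1 + 4·M_2 + 1·M_3 = 6(Δ_2 - Δ_1) = -60
  1·M_2 + 8·M_3 + 3·M_4 = 6(Δ_3 - Δ_2) = 34
Natural end conditions: M_0 = M_4 = 0.
Solving: M_0 = 0, M_1 = 268/29, M_2 = -550/29, M_3 = 192/29, M_4 = 0.
On [2, 3], g'(t) = b_1 + 2c_1·(t - 2) + 3d_1·(t - 2)² with b_1 = Δ_1 - h_1(2M_1 + M_2)/6 = 442/87, c_1 = M_1/2 = 134/29, d_1 = (M_2 - M_1)/(6h_1) = -409/87. So g'(2) = 442/87.

5.0805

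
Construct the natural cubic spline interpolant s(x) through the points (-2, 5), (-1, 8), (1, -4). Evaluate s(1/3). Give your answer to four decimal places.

1.7778

Let M_i = s''(x_i). Step sizes h_i = 1, 2; slopes of the chords Δ_i = (y_(i+1) - y_i)/h_i = 3, -6.
  1·M_0 + 6·M_1 + 2·M_2 = 6(Δ_1 - Δ_0) = -54
Natural end conditions: M_0 = M_2 = 0.
Solving the tridiagonal system: M_0 = 0, M_1 = -9, M_2 = 0.
On [-1, 1], s(x) = 8 + 0·(x + 1) - 9/2·(x + 1)² + 3/4·(x + 1)³.
With (x + 1) = 4/3: s(1/3) = 16/9.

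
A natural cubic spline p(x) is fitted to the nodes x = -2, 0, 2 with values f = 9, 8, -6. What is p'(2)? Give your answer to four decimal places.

Let M_i = p''(x_i). Step sizes h_i = 2, 2; slopes of the chords Δ_i = (y_(i+1) - y_i)/h_i = -1/2, -7.
  2·M_0 + 8·M_1 + 2·M_2 = 6(Δ_1 - Δ_0) = -39
Natural end conditions: M_0 = M_2 = 0.
Solving the tridiagonal system: M_0 = 0, M_1 = -39/8, M_2 = 0.
On [0, 2], p'(x) = b_1 + 2c_1·x + 3d_1·x² with b_1 = Δ_1 - h_1(2M_1 + M_2)/6 = -15/4, c_1 = M_1/2 = -39/16, d_1 = (M_2 - M_1)/(6h_1) = 13/32. So p'(2) = -69/8.

-8.6250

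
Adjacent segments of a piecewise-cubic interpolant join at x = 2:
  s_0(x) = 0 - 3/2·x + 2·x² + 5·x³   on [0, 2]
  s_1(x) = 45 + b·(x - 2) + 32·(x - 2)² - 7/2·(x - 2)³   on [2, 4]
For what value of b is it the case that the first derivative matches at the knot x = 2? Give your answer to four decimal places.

s_0'(x) = -3/2 + 4·x + 15·x², so s_0'(2) = 133/2. On the right, s_1'(2) = b, so b = 133/2.

66.5000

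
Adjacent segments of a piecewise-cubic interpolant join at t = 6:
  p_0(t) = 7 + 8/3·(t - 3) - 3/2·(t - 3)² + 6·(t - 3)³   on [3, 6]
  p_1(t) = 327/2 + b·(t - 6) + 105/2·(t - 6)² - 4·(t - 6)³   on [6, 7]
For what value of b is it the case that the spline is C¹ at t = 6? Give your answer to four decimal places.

p_0'(t) = 8/3 - 3·(t - 3) + 18·(t - 3)², so p_0'(6) = 467/3. On the right, p_1'(6) = b, so b = 467/3.

155.6667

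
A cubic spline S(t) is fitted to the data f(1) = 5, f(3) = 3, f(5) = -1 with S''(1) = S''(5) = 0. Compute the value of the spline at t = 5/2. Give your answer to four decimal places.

Write m_i for S''(x_i). With h_i = 2, 2 and divided differences Δ_i = -1, -2, the continuity of S' gives the tridiagonal system
  2·m_0 + 8·m_1 + 2·m_2 = 6(Δ_1 - Δ_0) = -6
Natural end conditions: m_0 = m_2 = 0.
Solving the tridiagonal system: m_0 = 0, m_1 = -3/4, m_2 = 0.
On [1, 3], S(t) = 5 - 3/4·(t - 1) + 0·(t - 1)² - 1/16·(t - 1)³.
With (t - 1) = 3/2: S(5/2) = 469/128.

3.6641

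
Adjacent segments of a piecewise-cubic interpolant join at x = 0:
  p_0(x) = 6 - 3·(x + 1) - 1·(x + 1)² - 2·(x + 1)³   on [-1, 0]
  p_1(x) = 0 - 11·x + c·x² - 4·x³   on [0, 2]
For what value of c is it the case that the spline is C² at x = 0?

p_0''(x) = -2 - 12·(x + 1), so p_0''(0) = -14. On the right, p_1''(0) = 2c, so c = -7.

-7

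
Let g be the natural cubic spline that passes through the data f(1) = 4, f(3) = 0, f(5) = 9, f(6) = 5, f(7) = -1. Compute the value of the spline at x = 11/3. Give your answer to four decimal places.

Let σ_i = g''(x_i). Step sizes h_i = 2, 2, 1, 1; slopes of the chords Δ_i = (y_(i+1) - y_i)/h_i = -2, 9/2, -4, -6.
  2·σ_0 + 8·σ_1 + 2·σ_2 = 6(Δ_1 - Δ_0) = 39
  2·σ_1 + 6·σ_2 + 1·σ_3 = 6(Δ_2 - Δ_1) = -51
  1·σ_2 + 4·σ_3 + 1·σ_4 = 6(Δ_3 - Δ_2) = -12
Natural end conditions: σ_0 = σ_4 = 0.
Hence σ_0 = 0, σ_1 = 61/8, σ_2 = -11, σ_3 = -1/4, σ_4 = 0.
On [3, 5], g(x) = 0 + 37/12·(x - 3) + 61/16·(x - 3)² - 149/96·(x - 3)³.
With (x - 3) = 2/3: g(11/3) = 533/162.

3.2901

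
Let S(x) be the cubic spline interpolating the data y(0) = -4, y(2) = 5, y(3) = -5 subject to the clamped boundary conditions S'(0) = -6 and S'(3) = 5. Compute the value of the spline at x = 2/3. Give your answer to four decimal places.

Write M_i for S''(x_i). With h_i = 2, 1 and divided differences Δ_i = 9/2, -10, the continuity of S' gives the tridiagonal system
  2·M_0 + 6·M_1 + 1·M_2 = 6(Δ_1 - Δ_0) = -87
Clamped end conditions give two more equations: 2h_0·M_0 + h_0·M_1 = 6(Δ_0 - S'(0)) = 63 and h_1·M_1 + 2h_1·M_2 = 6(S'(3) - Δ_1) = 90.
Solving the tridiagonal system: M_0 = 407/12, M_1 = -109/3, M_2 = 379/6.
On [0, 2], S(x) = -4 - 6·x + 407/24·x² - 281/48·x³.
With x = 2/3: S(2/3) = -178/81.

-2.1975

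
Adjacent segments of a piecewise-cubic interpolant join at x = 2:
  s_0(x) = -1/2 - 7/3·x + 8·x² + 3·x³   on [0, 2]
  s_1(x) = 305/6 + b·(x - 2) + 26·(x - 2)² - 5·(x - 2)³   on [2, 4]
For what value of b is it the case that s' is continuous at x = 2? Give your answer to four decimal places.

s_0'(x) = -7/3 + 16·x + 9·x², so s_0'(2) = 197/3. On the right, s_1'(2) = b, so b = 197/3.

65.6667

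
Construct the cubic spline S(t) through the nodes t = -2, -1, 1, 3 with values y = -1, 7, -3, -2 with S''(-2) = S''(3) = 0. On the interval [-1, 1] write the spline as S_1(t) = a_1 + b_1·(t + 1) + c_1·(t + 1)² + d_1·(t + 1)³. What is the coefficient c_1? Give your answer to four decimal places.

-7.8409

Put M_i = S'' at the i-th knot. Here h = (1, 2, 2) and Δ = (8, -5, 1/2), so the interior equations h_(i-1)·M_(i-1) + 2(h_(i-1)+h_i)·M_i + h_i·M_(i+1) = 6(Δ_i − Δ_(i-1)) read
  1·M_0 + 6·M_1 + 2·M_2 = 6(Δ_1 - Δ_0) = -78
  2·M_1 + 8·M_2 + 2·M_3 = 6(Δ_2 - Δ_1) = 33
Natural end conditions: M_0 = M_3 = 0.
Solving: M_0 = 0, M_1 = -345/22, M_2 = 177/22, M_3 = 0.
On [-1, 1], with S_1(t) = a_1 + b_1·(t + 1) + c_1·(t + 1)² + d_1·(t + 1)³: c_1 = M_1/2 = -345/44, d_1 = (M_2 - M_1)/(6h_1) = 87/44, b_1 = Δ_1 - h_1(2M_1 + M_2)/6 = 61/22.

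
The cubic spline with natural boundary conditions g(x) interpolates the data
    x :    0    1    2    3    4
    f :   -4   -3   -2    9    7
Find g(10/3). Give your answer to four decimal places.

9.8876

Let M_i = g''(x_i). Step sizes h_i = 1, 1, 1, 1; slopes of the chords Δ_i = (y_(i+1) - y_i)/h_i = 1, 1, 11, -2.
  1·M_0 + 4·M_1 + 1·M_2 = 6(Δ_1 - Δ_0) = 0
  1·M_1 + 4·M_2 + 1·M_3 = 6(Δ_2 - Δ_1) = 60
  1·M_2 + 4·M_3 + 1·M_4 = 6(Δ_3 - Δ_2) = -78
Natural end conditions: M_0 = M_4 = 0.
Solving: M_0 = 0, M_1 = -159/28, M_2 = 159/7, M_3 = -705/28, M_4 = 0.
On [3, 4], g(x) = 9 + 179/28·(x - 3) - 705/56·(x - 3)² + 235/56·(x - 3)³.
With (x - 3) = 1/3: g(10/3) = 7475/756.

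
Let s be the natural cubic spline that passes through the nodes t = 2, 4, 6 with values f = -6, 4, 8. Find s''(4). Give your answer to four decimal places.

-2.2500

Write m_i for s''(x_i). With h_i = 2, 2 and divided differences Δ_i = 5, 2, the continuity of s' gives the tridiagonal system
  2·m_0 + 8·m_1 + 2·m_2 = 6(Δ_1 - Δ_0) = -18
Natural end conditions: m_0 = m_2 = 0.
Solving the tridiagonal system: m_0 = 0, m_1 = -9/4, m_2 = 0.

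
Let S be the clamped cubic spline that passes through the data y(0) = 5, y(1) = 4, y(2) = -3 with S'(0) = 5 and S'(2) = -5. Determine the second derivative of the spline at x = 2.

Write M_i for S''(x_i). With h_i = 1, 1 and divided differences Δ_i = -1, -7, the continuity of S' gives the tridiagonal system
  1·M_0 + 4·M_1 + 1·M_2 = 6(Δ_1 - Δ_0) = -36
Clamped end conditions give two more equations: 2h_0·M_0 + h_0·M_1 = 6(Δ_0 - S'(0)) = -36 and h_1·M_1 + 2h_1·M_2 = 6(S'(2) - Δ_1) = 12.
Solving the tridiagonal system: M_0 = -14, M_1 = -8, M_2 = 10.

10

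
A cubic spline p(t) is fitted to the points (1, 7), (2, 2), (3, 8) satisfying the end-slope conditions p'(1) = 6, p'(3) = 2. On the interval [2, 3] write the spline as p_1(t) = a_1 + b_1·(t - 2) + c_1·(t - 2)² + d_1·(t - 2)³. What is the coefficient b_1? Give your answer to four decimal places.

With σ_i denoting the second derivative at x_i, h_i = 1, 1, and Δ_i = (y_(i+1) − y_i)/h_i = -5, 6:
  1·σ_0 + 4·σ_1 + 1·σ_2 = 6(Δ_1 - Δ_0) = 66
Clamped end conditions give two more equations: 2h_0·σ_0 + h_0·σ_1 = 6(Δ_0 - p'(1)) = -66 and h_1·σ_1 + 2h_1·σ_2 = 6(p'(3) - Δ_1) = -24.
Forward elimination and back-substitution give σ_0 = -103/2, σ_1 = 37, σ_2 = -61/2.
On [2, 3], with p_1(t) = a_1 + b_1·(t - 2) + c_1·(t - 2)² + d_1·(t - 2)³: c_1 = σ_1/2 = 37/2, d_1 = (σ_2 - σ_1)/(6h_1) = -45/4, b_1 = Δ_1 - h_1(2σ_1 + σ_2)/6 = -5/4.

-1.2500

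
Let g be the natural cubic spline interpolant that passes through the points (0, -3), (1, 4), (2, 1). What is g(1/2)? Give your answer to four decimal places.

With m_i denoting the second derivative at x_i, h_i = 1, 1, and Δ_i = (y_(i+1) − y_i)/h_i = 7, -3:
  1·m_0 + 4·m_1 + 1·m_2 = 6(Δ_1 - Δ_0) = -60
Natural end conditions: m_0 = m_2 = 0.
Forward elimination and back-substitution give m_0 = 0, m_1 = -15, m_2 = 0.
On [0, 1], g(x) = -3 + 19/2·x + 0·x² - 5/2·x³.
With x = 1/2: g(1/2) = 23/16.

1.4375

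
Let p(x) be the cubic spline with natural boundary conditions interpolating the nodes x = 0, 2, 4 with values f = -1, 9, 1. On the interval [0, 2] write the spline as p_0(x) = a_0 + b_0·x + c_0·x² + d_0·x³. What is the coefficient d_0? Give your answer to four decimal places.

With M_i denoting the second derivative at x_i, h_i = 2, 2, and Δ_i = (y_(i+1) − y_i)/h_i = 5, -4:
  2·M_0 + 8·M_1 + 2·M_2 = 6(Δ_1 - Δ_0) = -54
Natural end conditions: M_0 = M_2 = 0.
Forward elimination and back-substitution give M_0 = 0, M_1 = -27/4, M_2 = 0.
On [0, 2], with p_0(x) = a_0 + b_0·x + c_0·x² + d_0·x³: c_0 = M_0/2 = 0, d_0 = (M_1 - M_0)/(6h_0) = -9/16, b_0 = Δ_0 - h_0(2M_0 + M_1)/6 = 29/4.

-0.5625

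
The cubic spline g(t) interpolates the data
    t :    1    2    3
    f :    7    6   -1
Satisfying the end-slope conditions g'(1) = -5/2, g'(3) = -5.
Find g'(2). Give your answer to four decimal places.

Put m_i = g'' at the i-th knot. Here h = (1, 1) and Δ = (-1, -7), so the interior equations h_(i-1)·m_(i-1) + 2(h_(i-1)+h_i)·m_i + h_i·m_(i+1) = 6(Δ_i − Δ_(i-1)) read
  1·m_0 + 4·m_1 + 1·m_2 = 6(Δ_1 - Δ_0) = -36
Clamped end conditions give two more equations: 2h_0·m_0 + h_0·m_1 = 6(Δ_0 - g'(1)) = 9 and h_1·m_1 + 2h_1·m_2 = 6(g'(3) - Δ_1) = 12.
Solving: m_0 = 49/4, m_1 = -31/2, m_2 = 55/4.
On [2, 3], g'(t) = b_1 + 2c_1·(t - 2) + 3d_1·(t - 2)² with b_1 = Δ_1 - h_1(2m_1 + m_2)/6 = -33/8, c_1 = m_1/2 = -31/4, d_1 = (m_2 - m_1)/(6h_1) = 39/8. So g'(2) = -33/8.

-4.1250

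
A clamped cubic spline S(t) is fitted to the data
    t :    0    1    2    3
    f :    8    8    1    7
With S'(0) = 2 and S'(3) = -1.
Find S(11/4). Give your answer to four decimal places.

Let M_i = S''(x_i). Step sizes h_i = 1, 1, 1; slopes of the chords Δ_i = (y_(i+1) - y_i)/h_i = 0, -7, 6.
  1·M_0 + 4·M_1 + 1·M_2 = 6(Δ_1 - Δ_0) = -42
  1·M_1 + 4·M_2 + 1·M_3 = 6(Δ_2 - Δ_1) = 78
Clamped end conditions give two more equations: 2h_0·M_0 + h_0·M_1 = 6(Δ_0 - S'(0)) = -12 and h_2·M_2 + 2h_2·M_3 = 6(S'(3) - Δ_2) = -42.
Solving the tridiagonal system: M_0 = 4, M_1 = -20, M_2 = 34, M_3 = -38.
On [2, 3], S(t) = 1 + 1·(t - 2) + 17·(t - 2)² - 12·(t - 2)³.
With (t - 2) = 3/4: S(11/4) = 25/4.

6.2500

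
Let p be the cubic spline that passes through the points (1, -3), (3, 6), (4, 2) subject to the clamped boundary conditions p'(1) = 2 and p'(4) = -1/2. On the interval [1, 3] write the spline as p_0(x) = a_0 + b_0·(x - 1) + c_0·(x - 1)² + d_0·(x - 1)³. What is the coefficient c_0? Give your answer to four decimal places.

5.7083

Let M_i = p''(x_i). Step sizes h_i = 2, 1; slopes of the chords Δ_i = (y_(i+1) - y_i)/h_i = 9/2, -4.
  2·M_0 + 6·M_1 + 1·M_2 = 6(Δ_1 - Δ_0) = -51
Clamped end conditions give two more equations: 2h_0·M_0 + h_0·M_1 = 6(Δ_0 - p'(1)) = 15 and h_1·M_1 + 2h_1·M_2 = 6(p'(4) - Δ_1) = 21.
Hence M_0 = 137/12, M_1 = -46/3, M_2 = 109/6.
On [1, 3], with p_0(x) = a_0 + b_0·(x - 1) + c_0·(x - 1)² + d_0·(x - 1)³: c_0 = M_0/2 = 137/24, d_0 = (M_1 - M_0)/(6h_0) = -107/48, b_0 = Δ_0 - h_0(2M_0 + M_1)/6 = 2.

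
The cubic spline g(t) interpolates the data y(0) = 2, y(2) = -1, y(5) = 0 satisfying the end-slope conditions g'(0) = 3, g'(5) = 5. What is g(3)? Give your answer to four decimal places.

With σ_i denoting the second derivative at x_i, h_i = 2, 3, and Δ_i = (y_(i+1) − y_i)/h_i = -3/2, 1/3:
  2·σ_0 + 10·σ_1 + 3·σ_2 = 6(Δ_1 - Δ_0) = 11
Clamped end conditions give two more equations: 2h_0·σ_0 + h_0·σ_1 = 6(Δ_0 - g'(0)) = -27 and h_1·σ_1 + 2h_1·σ_2 = 6(g'(5) - Δ_1) = 28.
Forward elimination and back-substitution give σ_0 = -149/20, σ_1 = 7/5, σ_2 = 119/30.
On [2, 5], g(t) = -1 - 61/20·(t - 2) + 7/10·(t - 2)² + 77/540·(t - 2)³.
With (t - 2) = 1: g(3) = -433/135.

-3.2074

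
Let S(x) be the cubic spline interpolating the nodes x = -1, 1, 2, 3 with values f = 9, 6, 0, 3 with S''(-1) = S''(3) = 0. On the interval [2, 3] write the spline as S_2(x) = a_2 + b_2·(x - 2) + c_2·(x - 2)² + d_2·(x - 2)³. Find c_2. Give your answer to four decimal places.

With M_i denoting the second derivative at x_i, h_i = 2, 1, 1, and Δ_i = (y_(i+1) − y_i)/h_i = -3/2, -6, 3:
  2·M_0 + 6·M_1 + 1·M_2 = 6(Δ_1 - Δ_0) = -27
  1·M_1 + 4·M_2 + 1·M_3 = 6(Δ_2 - Δ_1) = 54
Natural end conditions: M_0 = M_3 = 0.
Solving the tridiagonal system: M_0 = 0, M_1 = -162/23, M_2 = 351/23, M_3 = 0.
On [2, 3], with S_2(x) = a_2 + b_2·(x - 2) + c_2·(x - 2)² + d_2·(x - 2)³: c_2 = M_2/2 = 351/46, d_2 = (M_3 - M_2)/(6h_2) = -117/46, b_2 = Δ_2 - h_2(2M_2 + M_3)/6 = -48/23.

7.6304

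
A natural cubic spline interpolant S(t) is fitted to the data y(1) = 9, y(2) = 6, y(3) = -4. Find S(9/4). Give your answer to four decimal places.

4.0742

Let M_i = S''(x_i). Step sizes h_i = 1, 1; slopes of the chords Δ_i = (y_(i+1) - y_i)/h_i = -3, -10.
  1·M_0 + 4·M_1 + 1·M_2 = 6(Δ_1 - Δ_0) = -42
Natural end conditions: M_0 = M_2 = 0.
Solving: M_0 = 0, M_1 = -21/2, M_2 = 0.
On [2, 3], S(t) = 6 - 13/2·(t - 2) - 21/4·(t - 2)² + 7/4·(t - 2)³.
With (t - 2) = 1/4: S(9/4) = 1043/256.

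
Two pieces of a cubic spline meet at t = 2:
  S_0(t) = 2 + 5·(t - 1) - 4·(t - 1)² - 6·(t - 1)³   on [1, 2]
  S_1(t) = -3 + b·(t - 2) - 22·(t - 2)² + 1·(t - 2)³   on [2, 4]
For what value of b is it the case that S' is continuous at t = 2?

S_0'(t) = 5 - 8·(t - 1) - 18·(t - 1)², so S_0'(2) = -21. On the right, S_1'(2) = b, so b = -21.

-21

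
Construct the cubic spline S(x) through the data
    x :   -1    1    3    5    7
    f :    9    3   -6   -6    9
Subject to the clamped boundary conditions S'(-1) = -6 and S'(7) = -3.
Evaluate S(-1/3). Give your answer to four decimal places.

Write M_i for S''(x_i). With h_i = 2, 2, 2, 2 and divided differences Δ_i = -3, -9/2, 0, 15/2, the continuity of S' gives the tridiagonal system
  2·M_0 + 8·M_1 + 2·M_2 = 6(Δ_1 - Δ_0) = -9
  2·M_1 + 8·M_2 + 2·M_3 = 6(Δ_2 - Δ_1) = 27
  2·M_2 + 8·M_3 + 2·M_4 = 6(Δ_3 - Δ_2) = 45
Clamped end conditions give two more equations: 2h_0·M_0 + h_0·M_1 = 6(Δ_0 - S'(-1)) = 18 and h_3·M_3 + 2h_3·M_4 = 6(S'(7) - Δ_3) = -63.
Solving the tridiagonal system: M_0 = 6, M_1 = -3, M_2 = 3/2, M_3 = 21/2, M_4 = -21.
On [-1, 1], S(x) = 9 - 6·(x + 1) + 3·(x + 1)² - 3/4·(x + 1)³.
With (x + 1) = 2/3: S(-1/3) = 55/9.

6.1111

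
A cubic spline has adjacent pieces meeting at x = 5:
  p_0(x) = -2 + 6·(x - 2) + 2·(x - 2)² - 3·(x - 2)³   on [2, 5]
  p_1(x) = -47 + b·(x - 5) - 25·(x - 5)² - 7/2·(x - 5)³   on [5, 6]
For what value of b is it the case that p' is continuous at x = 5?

p_0'(x) = 6 + 4·(x - 2) - 9·(x - 2)², so p_0'(5) = -63. On the right, p_1'(5) = b, so b = -63.

-63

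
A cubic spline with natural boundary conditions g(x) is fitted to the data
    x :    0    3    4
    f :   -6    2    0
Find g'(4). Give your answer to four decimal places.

Let M_i = g''(x_i). Step sizes h_i = 3, 1; slopes of the chords Δ_i = (y_(i+1) - y_i)/h_i = 8/3, -2.
  3·M_0 + 8·M_1 + 1·M_2 = 6(Δ_1 - Δ_0) = -28
Natural end conditions: M_0 = M_2 = 0.
Solving: M_0 = 0, M_1 = -7/2, M_2 = 0.
On [3, 4], g'(x) = b_1 + 2c_1·(x - 3) + 3d_1·(x - 3)² with b_1 = Δ_1 - h_1(2M_1 + M_2)/6 = -5/6, c_1 = M_1/2 = -7/4, d_1 = (M_2 - M_1)/(6h_1) = 7/12. So g'(4) = -31/12.

-2.5833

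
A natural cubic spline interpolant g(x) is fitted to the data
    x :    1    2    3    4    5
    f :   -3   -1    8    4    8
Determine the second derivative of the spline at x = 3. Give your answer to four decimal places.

Put σ_i = g'' at the i-th knot. Here h = (1, 1, 1, 1) and Δ = (2, 9, -4, 4), so the interior equations h_(i-1)·σ_(i-1) + 2(h_(i-1)+h_i)·σ_i + h_i·σ_(i+1) = 6(Δ_i − Δ_(i-1)) read
  1·σ_0 + 4·σ_1 + 1·σ_2 = 6(Δ_1 - Δ_0) = 42
  1·σ_1 + 4·σ_2 + 1·σ_3 = 6(Δ_2 - Δ_1) = -78
  1·σ_2 + 4·σ_3 + 1·σ_4 = 6(Δ_3 - Δ_2) = 48
Natural end conditions: σ_0 = σ_4 = 0.
Solving the tridiagonal system: σ_0 = 0, σ_1 = 495/28, σ_2 = -201/7, σ_3 = 537/28, σ_4 = 0.

-28.7143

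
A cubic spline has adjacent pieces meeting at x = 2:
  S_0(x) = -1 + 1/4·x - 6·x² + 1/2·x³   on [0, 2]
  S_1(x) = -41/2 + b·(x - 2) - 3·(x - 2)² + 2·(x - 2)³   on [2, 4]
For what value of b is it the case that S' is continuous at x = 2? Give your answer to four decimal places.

S_0'(x) = 1/4 - 12·x + 3/2·x², so S_0'(2) = -71/4. On the right, S_1'(2) = b, so b = -71/4.

-17.7500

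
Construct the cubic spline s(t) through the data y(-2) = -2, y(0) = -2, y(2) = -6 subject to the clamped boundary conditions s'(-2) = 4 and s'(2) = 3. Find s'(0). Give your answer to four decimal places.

Let σ_i = s''(x_i). Step sizes h_i = 2, 2; slopes of the chords Δ_i = (y_(i+1) - y_i)/h_i = 0, -2.
  2·σ_0 + 8·σ_1 + 2·σ_2 = 6(Δ_1 - Δ_0) = -12
Clamped end conditions give two more equations: 2h_0·σ_0 + h_0·σ_1 = 6(Δ_0 - s'(-2)) = -24 and h_1·σ_1 + 2h_1·σ_2 = 6(s'(2) - Δ_1) = 30.
Hence σ_0 = -19/4, σ_1 = -5/2, σ_2 = 35/4.
On [0, 2], s'(t) = b_1 + 2c_1·t + 3d_1·t² with b_1 = Δ_1 - h_1(2σ_1 + σ_2)/6 = -13/4, c_1 = σ_1/2 = -5/4, d_1 = (σ_2 - σ_1)/(6h_1) = 15/16. So s'(0) = -13/4.

-3.2500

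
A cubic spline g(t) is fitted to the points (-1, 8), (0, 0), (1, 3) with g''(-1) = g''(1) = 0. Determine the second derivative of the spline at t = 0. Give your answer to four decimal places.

With M_i denoting the second derivative at x_i, h_i = 1, 1, and Δ_i = (y_(i+1) − y_i)/h_i = -8, 3:
  1·M_0 + 4·M_1 + 1·M_2 = 6(Δ_1 - Δ_0) = 66
Natural end conditions: M_0 = M_2 = 0.
Solving the tridiagonal system: M_0 = 0, M_1 = 33/2, M_2 = 0.

16.5000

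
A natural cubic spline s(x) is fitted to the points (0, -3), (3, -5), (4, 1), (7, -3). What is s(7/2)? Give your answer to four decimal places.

Write M_i for s''(x_i). With h_i = 3, 1, 3 and divided differences Δ_i = -2/3, 6, -4/3, the continuity of s' gives the tridiagonal system
  3·M_0 + 8·M_1 + 1·M_2 = 6(Δ_1 - Δ_0) = 40
  1·M_1 + 8·M_2 + 3·M_3 = 6(Δ_2 - Δ_1) = -44
Natural end conditions: M_0 = M_3 = 0.
Solving: M_0 = 0, M_1 = 52/9, M_2 = -56/9, M_3 = 0.
On [3, 4], s(x) = -5 + 46/9·(x - 3) + 26/9·(x - 3)² - 2·(x - 3)³.
With (x - 3) = 1/2: s(7/2) = -71/36.

-1.9722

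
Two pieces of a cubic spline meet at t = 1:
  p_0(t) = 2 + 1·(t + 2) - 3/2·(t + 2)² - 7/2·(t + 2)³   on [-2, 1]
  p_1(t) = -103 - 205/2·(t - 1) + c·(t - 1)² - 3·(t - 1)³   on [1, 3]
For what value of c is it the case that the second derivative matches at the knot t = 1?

p_0''(t) = -3 - 21·(t + 2), so p_0''(1) = -66. On the right, p_1''(1) = 2c, so c = -33.

-33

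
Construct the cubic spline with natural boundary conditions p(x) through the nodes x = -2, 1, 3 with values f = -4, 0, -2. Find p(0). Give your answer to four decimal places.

Let M_i = p''(x_i). Step sizes h_i = 3, 2; slopes of the chords Δ_i = (y_(i+1) - y_i)/h_i = 4/3, -1.
  3·M_0 + 10·M_1 + 2·M_2 = 6(Δ_1 - Δ_0) = -14
Natural end conditions: M_0 = M_2 = 0.
Solving: M_0 = 0, M_1 = -7/5, M_2 = 0.
On [-2, 1], p(x) = -4 + 61/30·(x + 2) + 0·(x + 2)² - 7/90·(x + 2)³.
With (x + 2) = 2: p(0) = -5/9.

-0.5556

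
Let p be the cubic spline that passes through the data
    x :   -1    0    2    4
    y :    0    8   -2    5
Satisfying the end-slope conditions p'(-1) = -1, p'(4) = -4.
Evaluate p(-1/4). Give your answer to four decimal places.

Let σ_i = p''(x_i). Step sizes h_i = 1, 2, 2; slopes of the chords Δ_i = (y_(i+1) - y_i)/h_i = 8, -5, 7/2.
  1·σ_0 + 6·σ_1 + 2·σ_2 = 6(Δ_1 - Δ_0) = -78
  2·σ_1 + 8·σ_2 + 2·σ_3 = 6(Δ_2 - Δ_1) = 51
Clamped end conditions give two more equations: 2h_0·σ_0 + h_0·σ_1 = 6(Δ_0 - p'(-1)) = 54 and h_2·σ_2 + 2h_2·σ_3 = 6(p'(4) - Δ_2) = -45.
Solving: σ_0 = 915/23, σ_1 = -588/23, σ_2 = 819/46, σ_3 = -927/46.
On [-1, 0], p(x) = 0 - 1·(x + 1) + 915/46·(x + 1)² - 501/46·(x + 1)³.
With (x + 1) = 3/4: p(-1/4) = 17205/2944.

5.8441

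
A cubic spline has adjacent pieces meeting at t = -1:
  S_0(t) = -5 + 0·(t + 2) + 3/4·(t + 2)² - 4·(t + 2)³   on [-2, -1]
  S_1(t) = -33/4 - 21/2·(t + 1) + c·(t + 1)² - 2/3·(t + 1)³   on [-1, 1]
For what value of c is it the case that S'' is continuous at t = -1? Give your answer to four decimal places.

S_0''(t) = 3/2 - 24·(t + 2), so S_0''(-1) = -45/2. On the right, S_1''(-1) = 2c, so c = -45/4.

-11.2500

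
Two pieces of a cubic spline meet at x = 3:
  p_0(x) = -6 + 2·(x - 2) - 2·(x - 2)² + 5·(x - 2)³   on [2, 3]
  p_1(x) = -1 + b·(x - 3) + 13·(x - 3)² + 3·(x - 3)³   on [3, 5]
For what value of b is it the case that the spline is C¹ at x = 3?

p_0'(x) = 2 - 4·(x - 2) + 15·(x - 2)², so p_0'(3) = 13. On the right, p_1'(3) = b, so b = 13.

13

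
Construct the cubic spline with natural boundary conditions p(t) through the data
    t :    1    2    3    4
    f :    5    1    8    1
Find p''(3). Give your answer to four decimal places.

-26.8000

Put M_i = p'' at the i-th knot. Here h = (1, 1, 1) and Δ = (-4, 7, -7), so the interior equations h_(i-1)·M_(i-1) + 2(h_(i-1)+h_i)·M_i + h_i·M_(i+1) = 6(Δ_i − Δ_(i-1)) read
  1·M_0 + 4·M_1 + 1·M_2 = 6(Δ_1 - Δ_0) = 66
  1·M_1 + 4·M_2 + 1·M_3 = 6(Δ_2 - Δ_1) = -84
Natural end conditions: M_0 = M_3 = 0.
Hence M_0 = 0, M_1 = 116/5, M_2 = -134/5, M_3 = 0.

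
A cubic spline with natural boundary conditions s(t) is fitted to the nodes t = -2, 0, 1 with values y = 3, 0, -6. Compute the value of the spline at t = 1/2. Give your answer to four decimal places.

Write M_i for s''(x_i). With h_i = 2, 1 and divided differences Δ_i = -3/2, -6, the continuity of s' gives the tridiagonal system
  2·M_0 + 6·M_1 + 1·M_2 = 6(Δ_1 - Δ_0) = -27
Natural end conditions: M_0 = M_2 = 0.
Solving: M_0 = 0, M_1 = -9/2, M_2 = 0.
On [0, 1], s(t) = 0 - 9/2·t - 9/4·t² + 3/4·t³.
With t = 1/2: s(1/2) = -87/32.

-2.7188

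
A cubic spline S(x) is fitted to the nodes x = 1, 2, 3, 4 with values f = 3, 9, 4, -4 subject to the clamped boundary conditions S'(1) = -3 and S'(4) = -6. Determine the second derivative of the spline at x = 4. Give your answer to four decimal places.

5.6000

Let m_i = S''(x_i). Step sizes h_i = 1, 1, 1; slopes of the chords Δ_i = (y_(i+1) - y_i)/h_i = 6, -5, -8.
  1·m_0 + 4·m_1 + 1·m_2 = 6(Δ_1 - Δ_0) = -66
  1·m_1 + 4·m_2 + 1·m_3 = 6(Δ_2 - Δ_1) = -18
Clamped end conditions give two more equations: 2h_0·m_0 + h_0·m_1 = 6(Δ_0 - S'(1)) = 54 and h_2·m_2 + 2h_2·m_3 = 6(S'(4) - Δ_2) = 12.
Hence m_0 = 202/5, m_1 = -134/5, m_2 = 4/5, m_3 = 28/5.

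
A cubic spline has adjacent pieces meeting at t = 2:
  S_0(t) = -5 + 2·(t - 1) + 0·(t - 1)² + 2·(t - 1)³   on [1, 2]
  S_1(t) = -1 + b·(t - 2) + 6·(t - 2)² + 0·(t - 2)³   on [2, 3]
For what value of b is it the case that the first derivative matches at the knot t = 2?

8

S_0'(t) = 2 + 0·(t - 1) + 6·(t - 1)², so S_0'(2) = 8. On the right, S_1'(2) = b, so b = 8.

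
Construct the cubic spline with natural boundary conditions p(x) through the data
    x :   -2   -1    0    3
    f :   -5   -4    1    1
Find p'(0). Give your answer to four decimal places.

Let M_i = p''(x_i). Step sizes h_i = 1, 1, 3; slopes of the chords Δ_i = (y_(i+1) - y_i)/h_i = 1, 5, 0.
  1·M_0 + 4·M_1 + 1·M_2 = 6(Δ_1 - Δ_0) = 24
  1·M_1 + 8·M_2 + 3·M_3 = 6(Δ_2 - Δ_1) = -30
Natural end conditions: M_0 = M_3 = 0.
Hence M_0 = 0, M_1 = 222/31, M_2 = -144/31, M_3 = 0.
On [0, 3], p'(x) = b_2 + 2c_2·x + 3d_2·x² with b_2 = Δ_2 - h_2(2M_2 + M_3)/6 = 144/31, c_2 = M_2/2 = -72/31, d_2 = (M_3 - M_2)/(6h_2) = 8/31. So p'(0) = 144/31.

4.6452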